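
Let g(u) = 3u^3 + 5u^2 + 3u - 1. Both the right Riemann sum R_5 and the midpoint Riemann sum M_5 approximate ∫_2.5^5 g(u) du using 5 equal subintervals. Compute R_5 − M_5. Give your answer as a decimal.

113.3984375

R_5 = 758.75.
M_5 = 645.3515625.
R_5 − M_5 = 113.3984375.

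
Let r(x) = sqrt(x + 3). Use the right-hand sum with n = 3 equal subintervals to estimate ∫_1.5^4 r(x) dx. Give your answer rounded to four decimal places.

Δx = (4 − 1.5)/3 = 5/6.
Right endpoints: 7/3, 19/6, 4.
r(7/3) ≈ 2.3094, r(19/6) ≈ 2.4833, r(4) ≈ 2.6458.
Sum = Δx · [r(7/3) + r(19/6) + r(4)].
Sum ≈ 6.1987.

6.1987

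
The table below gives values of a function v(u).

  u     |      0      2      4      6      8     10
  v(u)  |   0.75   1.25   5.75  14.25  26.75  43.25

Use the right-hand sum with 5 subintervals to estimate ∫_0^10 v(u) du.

Δu = 2.
Sum = 2·[1.25 + 5.75 + 14.25 + 26.75 + 43.25] = 182.5.

182.5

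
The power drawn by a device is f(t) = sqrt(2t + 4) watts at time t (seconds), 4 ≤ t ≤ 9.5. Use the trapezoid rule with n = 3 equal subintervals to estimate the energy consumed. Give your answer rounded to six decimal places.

Δt = (9.5 − 4)/3 = 11/6.
f(4) ≈ 3.464102, f(35/6) ≈ 3.958114, f(23/3) ≈ 4.396969, f(9.5) ≈ 4.795832.
T_3 = (Δt/2)·[f(t_0) + 2f(t_1) + 2f(t_2) + f(t_3)].
Sum ≈ 22.889257.

22.889257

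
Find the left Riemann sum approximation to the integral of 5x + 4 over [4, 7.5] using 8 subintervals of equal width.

110.796875

Δx = (7.5 − 4)/8 = 0.4375.
Left endpoints: 4, 4.4375, 4.875, 5.3125, 5.75, 6.1875, 6.625, 7.0625.
f(4) = 24, f(4.4375) = 26.1875, f(4.875) = 28.375, f(5.3125) = 30.5625, f(5.75) = 32.75, f(6.1875) = 34.9375, f(6.625) = 37.125, f(7.0625) = 39.3125.
Sum = Δx · [f(4) + f(4.4375) + f(4.875) + ...].
Sum = 110.796875.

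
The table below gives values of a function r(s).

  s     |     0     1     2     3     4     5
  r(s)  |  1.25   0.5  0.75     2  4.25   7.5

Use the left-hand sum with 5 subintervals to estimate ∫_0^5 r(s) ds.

Δs = 1.
Sum = 1·[1.25 + 0.5 + 0.75 + 2 + 4.25] = 8.75.

8.75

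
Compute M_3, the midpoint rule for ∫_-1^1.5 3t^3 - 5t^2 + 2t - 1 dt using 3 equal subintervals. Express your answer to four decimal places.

Δt = (1.5 − (-1))/3 = 5/6.
Midpoints: -7/12, 0.25, 13/12.
f(-7/12) = -857/192, f(0.25) = -0.765625, f(13/12) = -511/576.
Sum = Δt · [f(-7/12) + f(0.25) + f(13/12)].
Sum ≈ -5.0969.

-5.0969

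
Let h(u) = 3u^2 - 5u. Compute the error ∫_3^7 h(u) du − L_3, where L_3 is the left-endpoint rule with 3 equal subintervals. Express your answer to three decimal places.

Exact integral: ∫_3^7 h(u) du = 216.
L_3 ≈ 152.88889.
Error ≈ 216 − 152.88889 ≈ 63.111.

63.111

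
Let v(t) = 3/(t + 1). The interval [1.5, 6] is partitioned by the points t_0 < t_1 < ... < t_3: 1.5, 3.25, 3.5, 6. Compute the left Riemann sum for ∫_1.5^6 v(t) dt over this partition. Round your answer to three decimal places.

3.943

Subinterval widths: 1.75, 0.25, 2.5.
Left endpoints: 1.5, 3.25, 3.5.
v(1.5) = 1.2, v(3.25) = 12/17, v(3.5) = 2/3.
Sum = Σ Δt_i · v(t_i).
Sum ≈ 3.943.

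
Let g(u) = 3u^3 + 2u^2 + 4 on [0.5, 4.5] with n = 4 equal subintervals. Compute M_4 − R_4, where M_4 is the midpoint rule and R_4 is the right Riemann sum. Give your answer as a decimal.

-181

M_4 = 376.
R_4 = 557.
M_4 − R_4 = -181.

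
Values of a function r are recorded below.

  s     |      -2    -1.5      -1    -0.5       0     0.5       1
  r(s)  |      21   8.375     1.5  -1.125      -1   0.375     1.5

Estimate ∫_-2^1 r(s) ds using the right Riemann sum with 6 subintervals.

Δs = 0.5.
Sum = 0.5·[8.375 + 1.5 + (-1.125) + (-1) + 0.375 + 1.5] = 4.8125.

4.8125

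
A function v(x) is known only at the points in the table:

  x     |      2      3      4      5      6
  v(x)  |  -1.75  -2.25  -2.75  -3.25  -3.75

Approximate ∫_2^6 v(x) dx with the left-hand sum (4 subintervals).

Δx = 1.
Sum = 1·[(-1.75) + (-2.25) + (-2.75) + (-3.25)] = -10.

-10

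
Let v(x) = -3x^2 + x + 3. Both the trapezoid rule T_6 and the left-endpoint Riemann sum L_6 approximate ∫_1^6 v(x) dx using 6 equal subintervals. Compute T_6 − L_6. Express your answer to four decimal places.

-41.6667

T_6 ≈ -184.236111.
L_6 ≈ -142.569444.
T_6 − L_6 ≈ -41.6667.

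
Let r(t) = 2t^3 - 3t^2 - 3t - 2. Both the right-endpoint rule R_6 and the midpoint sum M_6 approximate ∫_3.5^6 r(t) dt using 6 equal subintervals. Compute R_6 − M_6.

58.49609375

R_6 ≈ 416.792535.
M_6 ≈ 358.296441.
R_6 − M_6 = 58.49609375.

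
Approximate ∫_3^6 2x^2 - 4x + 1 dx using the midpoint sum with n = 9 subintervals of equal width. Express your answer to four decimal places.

Δx = (6 − 3)/9 = 1/3.
Midpoints: 19/6, 3.5, 23/6, 25/6, 4.5, 29/6, 31/6, 5.5, 35/6.
f(19/6) = 151/18, f(3.5) = 11.5, f(23/6) = 271/18, f(25/6) = 343/18, f(4.5) = 23.5, f(29/6) = 511/18, f(31/6) = 607/18, f(5.5) = 39.5, f(35/6) = 823/18.
Sum = Δx · [f(19/6) + f(3.5) + f(23/6) + ...].
Sum ≈ 74.9444.

74.9444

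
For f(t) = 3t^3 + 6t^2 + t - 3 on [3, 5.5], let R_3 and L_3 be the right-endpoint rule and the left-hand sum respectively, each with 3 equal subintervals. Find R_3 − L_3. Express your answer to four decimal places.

R_3 ≈ 1148.611111.
L_3 ≈ 691.840278.
R_3 − L_3 ≈ 456.7708.

456.7708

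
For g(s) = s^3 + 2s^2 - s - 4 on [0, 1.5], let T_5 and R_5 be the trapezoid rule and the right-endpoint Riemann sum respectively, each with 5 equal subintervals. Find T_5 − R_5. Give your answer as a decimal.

T_5 = -3.51375.
R_5 = -2.5575.
T_5 − R_5 = -0.95625.

-0.95625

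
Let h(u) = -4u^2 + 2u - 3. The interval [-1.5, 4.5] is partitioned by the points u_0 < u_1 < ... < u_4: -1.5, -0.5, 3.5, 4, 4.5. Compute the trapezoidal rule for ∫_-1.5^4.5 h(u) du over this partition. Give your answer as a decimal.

Subinterval widths: 1, 4, 0.5, 0.5.
h(-1.5) = -15, h(-0.5) = -5, h(3.5) = -45, h(4) = -59, h(4.5) = -75.
On each subinterval the trapezoid contributes (Δu_i/2)·[h(u_{i-1}) + h(u_i)].
Sum = -169.5.

-169.5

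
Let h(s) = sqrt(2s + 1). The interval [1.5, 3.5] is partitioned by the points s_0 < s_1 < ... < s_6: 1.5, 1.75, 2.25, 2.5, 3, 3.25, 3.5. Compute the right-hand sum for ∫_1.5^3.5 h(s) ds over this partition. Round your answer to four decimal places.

Subinterval widths: 0.25, 0.5, 0.25, 0.5, 0.25, 0.25.
Right endpoints: 1.75, 2.25, 2.5, 3, 3.25, 3.5.
h(1.75) ≈ 2.1213, h(2.25) ≈ 2.3452, h(2.5) ≈ 2.4495, h(3) ≈ 2.6458, h(3.25) ≈ 2.7386, h(3.5) ≈ 2.8284.
Sum = Σ Δs_i · h(s_i).
Sum ≈ 5.0299.

5.0299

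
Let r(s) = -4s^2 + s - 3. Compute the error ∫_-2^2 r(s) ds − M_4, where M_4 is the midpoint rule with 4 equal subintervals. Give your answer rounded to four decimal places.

-1.3333

Exact integral: ∫_-2^2 r(s) ds ≈ -33.333333.
M_4 = -32.
Error ≈ -33.333333 − (-32) ≈ -1.3333.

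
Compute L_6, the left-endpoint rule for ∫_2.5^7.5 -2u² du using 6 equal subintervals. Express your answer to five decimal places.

-230.32407

Δu = (7.5 − 2.5)/6 = 5/6.
Left endpoints: 2.5, 10/3, 25/6, 5, 35/6, 20/3.
f(2.5) = -12.5, f(10/3) = -200/9, f(25/6) = -625/18, f(5) = -50, f(35/6) = -1225/18, f(20/3) = -800/9.
Sum = Δu · [f(2.5) + f(10/3) + f(25/6) + ...].
Sum ≈ -230.32407.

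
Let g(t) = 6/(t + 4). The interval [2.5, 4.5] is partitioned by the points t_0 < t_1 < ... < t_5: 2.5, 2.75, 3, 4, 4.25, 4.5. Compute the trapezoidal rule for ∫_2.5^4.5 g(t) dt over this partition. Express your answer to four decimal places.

1.6121

Subinterval widths: 0.25, 0.25, 1, 0.25, 0.25.
g(2.5) = 12/13, g(2.75) = 8/9, g(3) = 6/7, g(4) = 0.75, g(4.25) = 8/11, g(4.5) = 12/17.
On each subinterval the trapezoid contributes (Δt_i/2)·[g(t_{i-1}) + g(t_i)].
Sum ≈ 1.6121.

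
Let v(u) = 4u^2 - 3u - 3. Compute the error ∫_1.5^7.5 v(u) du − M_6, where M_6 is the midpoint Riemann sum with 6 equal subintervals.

2

Exact integral: ∫_1.5^7.5 v(u) du = 459.
M_6 = 457.
Error = 459 − 457 = 2.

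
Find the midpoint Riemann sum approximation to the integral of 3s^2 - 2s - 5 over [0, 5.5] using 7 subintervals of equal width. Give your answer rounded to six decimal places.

107.776148

Δs = (5.5 − 0)/7 = 11/14.
Midpoints: 11/28, 33/28, 55/28, 2.75, 99/28, 121/28, 143/28.
f(11/28) = -4173/784, f(33/28) = -2501/784, f(55/28) = 2075/784, f(2.75) = 12.1875, f(99/28) = 19939/784, f(121/28) = 33227/784, f(143/28) = 49419/784.
Sum = Δs · [f(11/28) + f(33/28) + f(55/28) + ...].
Sum ≈ 107.776148.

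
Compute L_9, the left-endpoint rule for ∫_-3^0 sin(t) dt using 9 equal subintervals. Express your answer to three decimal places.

-1.995

Δt = (0 − (-3))/9 = 1/3.
Left endpoints: -3, -8/3, -7/3, -2, -5/3, -4/3, -1, -2/3, -1/3.
f(-3) ≈ -0.141, f(-8/3) ≈ -0.457, f(-7/3) ≈ -0.723, f(-2) ≈ -0.909, f(-5/3) ≈ -0.995, f(-4/3) ≈ -0.972, f(-1) ≈ -0.841, f(-2/3) ≈ -0.618, f(-1/3) ≈ -0.327.
Sum = Δt · [f(-3) + f(-8/3) + f(-7/3) + ...].
Sum ≈ -1.995.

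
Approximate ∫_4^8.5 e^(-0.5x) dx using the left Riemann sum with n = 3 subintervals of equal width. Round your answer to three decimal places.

Δx = (8.5 − 4)/3 = 1.5.
Left endpoints: 4, 5.5, 7.
f(4) ≈ 0.135, f(5.5) ≈ 0.064, f(7) ≈ 0.030.
Sum = Δx · [f(4) + f(5.5) + f(7)].
Sum ≈ 0.344.

0.344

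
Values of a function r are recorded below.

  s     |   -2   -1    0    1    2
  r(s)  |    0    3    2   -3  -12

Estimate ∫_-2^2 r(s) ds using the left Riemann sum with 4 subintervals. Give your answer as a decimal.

2

Δs = 1.
Sum = 1·[0 + 3 + 2 + (-3)] = 2.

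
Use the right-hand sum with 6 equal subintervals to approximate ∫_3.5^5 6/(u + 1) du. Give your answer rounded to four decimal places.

1.6851

Δu = (5 − 3.5)/6 = 0.25.
Right endpoints: 3.75, 4, 4.25, 4.5, 4.75, 5.
f(3.75) = 24/19, f(4) = 1.2, f(4.25) = 8/7, f(4.5) = 12/11, f(4.75) = 24/23, f(5) = 1.
Sum = Δu · [f(3.75) + f(4) + f(4.25) + ...].
Sum ≈ 1.6851.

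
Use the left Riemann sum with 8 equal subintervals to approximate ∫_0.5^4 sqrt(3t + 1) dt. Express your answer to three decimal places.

9.086

Δt = (4 − 0.5)/8 = 0.4375.
Left endpoints: 0.5, 0.9375, 1.375, 1.8125, 2.25, 2.6875, 3.125, 3.5625.
f(0.5) ≈ 1.581, f(0.9375) ≈ 1.953, f(1.375) ≈ 2.264, f(1.8125) ≈ 2.537, f(2.25) ≈ 2.784, f(2.6875) ≈ 3.010, f(3.125) ≈ 3.221, f(3.5625) ≈ 3.419.
Sum = Δt · [f(0.5) + f(0.9375) + f(1.375) + ...].
Sum ≈ 9.086.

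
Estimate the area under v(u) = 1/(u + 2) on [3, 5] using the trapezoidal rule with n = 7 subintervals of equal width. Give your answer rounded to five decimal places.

0.33661

Δu = (5 − 3)/7 = 2/7.
v(3) = 0.2, v(23/7) = 7/37, v(25/7) = 7/39, v(27/7) = 7/41, v(29/7) = 7/43, v(31/7) = 7/45, v(33/7) = 7/47, v(5) = 1/7.
T_7 = (Δu/2)·[v(u_0) + 2v(u_1) + ... + 2v(u_{6}) + v(u_7)].
Sum ≈ 0.33661.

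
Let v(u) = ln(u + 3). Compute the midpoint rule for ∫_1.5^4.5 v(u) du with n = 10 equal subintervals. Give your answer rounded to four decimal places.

Δu = (4.5 − 1.5)/10 = 0.3.
Midpoints: 1.65, 1.95, 2.25, 2.55, 2.85, 3.15, 3.45, 3.75, 4.05, 4.35.
v(1.65) ≈ 1.5369, v(1.95) ≈ 1.5994, v(2.25) ≈ 1.6582, v(2.55) ≈ 1.7138, v(2.85) ≈ 1.7664, v(3.15) ≈ 1.8165, v(3.45) ≈ 1.8641, v(3.75) ≈ 1.9095, v(4.05) ≈ 1.9530, v(4.35) ≈ 1.9947.
Sum = Δu · [v(1.65) + v(1.95) + v(2.25) + ...].
Sum ≈ 5.3438.

5.3438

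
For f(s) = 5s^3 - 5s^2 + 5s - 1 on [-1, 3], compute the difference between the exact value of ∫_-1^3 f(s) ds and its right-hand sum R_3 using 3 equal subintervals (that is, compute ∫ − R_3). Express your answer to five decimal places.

-91.85185

Exact integral: ∫_-1^3 f(s) ds ≈ 69.3333333.
R_3 ≈ 161.1851852.
Error ≈ 69.3333333 − 161.1851852 ≈ -91.85185.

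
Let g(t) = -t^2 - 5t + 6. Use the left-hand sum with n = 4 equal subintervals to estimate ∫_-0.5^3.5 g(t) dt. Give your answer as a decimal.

Δt = (3.5 − (-0.5))/4 = 1.
Left endpoints: -0.5, 0.5, 1.5, 2.5.
g(-0.5) = 8.25, g(0.5) = 3.25, g(1.5) = -3.75, g(2.5) = -12.75.
Sum = Δt · [g(-0.5) + g(0.5) + g(1.5) + g(2.5)].
Sum = -5.

-5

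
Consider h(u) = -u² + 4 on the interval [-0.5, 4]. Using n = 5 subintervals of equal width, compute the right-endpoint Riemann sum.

-11.07

Δu = (4 − (-0.5))/5 = 0.9.
Right endpoints: 0.4, 1.3, 2.2, 3.1, 4.
h(0.4) = 3.84, h(1.3) = 2.31, h(2.2) = -0.84, h(3.1) = -5.61, h(4) = -12.
Sum = Δu · [h(0.4) + h(1.3) + h(2.2) + h(3.1) + h(4)].
Sum = -11.07.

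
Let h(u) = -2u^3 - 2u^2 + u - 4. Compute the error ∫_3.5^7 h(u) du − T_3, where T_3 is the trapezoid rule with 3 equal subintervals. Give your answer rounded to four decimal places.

Exact integral: ∫_3.5^7 h(u) du ≈ -1321.177083.
T_3 ≈ -1347.775463.
Error ≈ -1321.177083 − (-1347.775463) ≈ 26.5984.

26.5984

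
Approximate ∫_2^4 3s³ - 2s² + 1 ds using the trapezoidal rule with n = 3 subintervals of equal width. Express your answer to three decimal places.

148.370

Δs = (4 − 2)/3 = 2/3.
f(2) = 17, f(8/3) = 131/3, f(10/3) = 809/9, f(4) = 161.
T_3 = (Δs/2)·[f(s_0) + 2f(s_1) + 2f(s_2) + f(s_3)].
Sum ≈ 148.370.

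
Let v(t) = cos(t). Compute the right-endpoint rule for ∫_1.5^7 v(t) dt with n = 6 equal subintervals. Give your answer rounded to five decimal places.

Δt = (7 − 1.5)/6 = 11/12.
Right endpoints: 29/12, 10/3, 4.25, 31/6, 73/12, 7.
v(29/12) ≈ -0.74855, v(10/3) ≈ -0.98167, v(4.25) ≈ -0.44609, v(31/6) ≈ 0.43881, v(73/12) ≈ 0.98010, v(7) ≈ 0.75390.
Sum = Δt · [v(29/12) + v(10/3) + v(4.25) + ...].
Sum ≈ -0.00321.

-0.00321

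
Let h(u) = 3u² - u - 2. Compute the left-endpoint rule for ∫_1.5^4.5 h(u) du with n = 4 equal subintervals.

Δu = (4.5 − 1.5)/4 = 0.75.
Left endpoints: 1.5, 2.25, 3, 3.75.
h(1.5) = 3.25, h(2.25) = 10.9375, h(3) = 22, h(3.75) = 36.4375.
Sum = Δu · [h(1.5) + h(2.25) + h(3) + h(3.75)].
Sum = 54.46875.

54.46875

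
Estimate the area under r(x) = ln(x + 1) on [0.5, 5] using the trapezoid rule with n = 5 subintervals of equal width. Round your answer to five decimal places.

5.60910

Δx = (5 − 0.5)/5 = 0.9.
r(0.5) ≈ 0.40547, r(1.4) ≈ 0.87547, r(2.3) ≈ 1.19392, r(3.2) ≈ 1.43508, r(4.1) ≈ 1.62924, r(5) ≈ 1.79176.
T_5 = (Δx/2)·[r(x_0) + 2r(x_1) + ... + 2r(x_{4}) + r(x_5)].
Sum ≈ 5.60910.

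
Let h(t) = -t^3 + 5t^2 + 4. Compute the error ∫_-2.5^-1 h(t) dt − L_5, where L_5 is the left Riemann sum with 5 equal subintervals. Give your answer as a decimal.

Exact integral: ∫_-2.5^-1 h(t) dt = 39.890625.
L_5 = 46.2525.
Error = 39.890625 − 46.2525 = -6.361875.

-6.361875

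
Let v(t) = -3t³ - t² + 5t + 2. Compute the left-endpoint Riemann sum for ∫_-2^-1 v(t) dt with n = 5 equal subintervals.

Δt = (-1 − (-2))/5 = 0.2.
Left endpoints: -2, -1.8, -1.6, -1.4, -1.2.
v(-2) = 12, v(-1.8) = 7.256, v(-1.6) = 3.728, v(-1.4) = 1.272, v(-1.2) = -0.256.
Sum = Δt · [v(-2) + v(-1.8) + v(-1.6) + v(-1.4) + v(-1.2)].
Sum = 4.8.

4.8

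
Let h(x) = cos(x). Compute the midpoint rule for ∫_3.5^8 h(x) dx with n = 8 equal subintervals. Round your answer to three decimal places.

Δx = (8 − 3.5)/8 = 0.5625.
Midpoints: 3.78125, 4.34375, 4.90625, 5.46875, 6.03125, 6.59375, 7.15625, 7.71875.
h(3.78125) ≈ -0.802, h(4.34375) ≈ -0.360, h(4.90625) ≈ 0.193, h(5.46875) ≈ 0.686, h(6.03125) ≈ 0.968, h(6.59375) ≈ 0.952, h(7.15625) ≈ 0.642, h(7.71875) ≈ 0.135.
Sum = Δx · [h(3.78125) + h(4.34375) + h(4.90625) + ...].
Sum ≈ 1.358.

1.358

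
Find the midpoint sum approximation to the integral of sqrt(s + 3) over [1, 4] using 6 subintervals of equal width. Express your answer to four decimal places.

Δs = (4 − 1)/6 = 0.5.
Midpoints: 1.25, 1.75, 2.25, 2.75, 3.25, 3.75.
f(1.25) ≈ 2.0616, f(1.75) ≈ 2.1794, f(2.25) ≈ 2.2913, f(2.75) ≈ 2.3979, f(3.25) ≈ 2.5000, f(3.75) ≈ 2.5981.
Sum = Δs · [f(1.25) + f(1.75) + f(2.25) + ...].
Sum ≈ 7.0141.

7.0141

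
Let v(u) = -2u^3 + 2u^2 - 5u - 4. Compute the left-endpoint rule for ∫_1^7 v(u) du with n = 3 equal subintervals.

-586

Δu = (7 − 1)/3 = 2.
Left endpoints: 1, 3, 5.
v(1) = -9, v(3) = -55, v(5) = -229.
Sum = Δu · [v(1) + v(3) + v(5)].
Sum = -586.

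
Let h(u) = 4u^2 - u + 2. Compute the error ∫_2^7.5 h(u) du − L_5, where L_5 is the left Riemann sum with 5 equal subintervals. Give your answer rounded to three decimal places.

107.488

Exact integral: ∫_2^7.5 h(u) du ≈ 536.70833.
L_5 = 429.22.
Error ≈ 536.70833 − 429.22 ≈ 107.488.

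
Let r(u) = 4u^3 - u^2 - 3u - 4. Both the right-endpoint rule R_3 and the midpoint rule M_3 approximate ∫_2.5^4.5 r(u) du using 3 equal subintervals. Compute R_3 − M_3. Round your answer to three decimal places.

R_3 ≈ 416.90741.
M_3 ≈ 313.79630.
R_3 − M_3 ≈ 103.111.

103.111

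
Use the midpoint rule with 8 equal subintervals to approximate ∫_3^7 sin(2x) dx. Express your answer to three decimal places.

Δx = (7 − 3)/8 = 0.5.
Midpoints: 3.25, 3.75, 4.25, 4.75, 5.25, 5.75, 6.25, 6.75.
f(3.25) ≈ 0.215, f(3.75) ≈ 0.938, f(4.25) ≈ 0.798, f(4.75) ≈ -0.075, f(5.25) ≈ -0.880, f(5.75) ≈ -0.875, f(6.25) ≈ -0.066, f(6.75) ≈ 0.804.
Sum = Δx · [f(3.25) + f(3.75) + f(4.25) + ...].
Sum ≈ 0.429.

0.429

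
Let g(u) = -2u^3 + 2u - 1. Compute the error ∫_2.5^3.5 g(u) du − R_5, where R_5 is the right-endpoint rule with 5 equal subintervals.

5.37

Exact integral: ∫_2.5^3.5 g(u) du = -50.5.
R_5 = -55.87.
Error = -50.5 − (-55.87) = 5.37.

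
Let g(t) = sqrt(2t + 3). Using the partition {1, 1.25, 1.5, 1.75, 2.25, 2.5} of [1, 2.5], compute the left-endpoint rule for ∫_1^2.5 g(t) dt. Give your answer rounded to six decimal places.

3.717099

Subinterval widths: 0.25, 0.25, 0.25, 0.5, 0.25.
Left endpoints: 1, 1.25, 1.5, 1.75, 2.25.
g(1) ≈ 2.236068, g(1.25) ≈ 2.345208, g(1.5) ≈ 2.449490, g(1.75) ≈ 2.549510, g(2.25) ≈ 2.738613.
Sum = Σ Δt_i · g(t_i).
Sum ≈ 3.717099.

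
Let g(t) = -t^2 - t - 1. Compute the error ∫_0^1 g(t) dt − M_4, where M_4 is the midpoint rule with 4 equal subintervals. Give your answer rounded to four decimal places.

-0.0052

Exact integral: ∫_0^1 g(t) dt ≈ -1.833333.
M_4 = -1.828125.
Error ≈ -1.833333 − (-1.828125) ≈ -0.0052.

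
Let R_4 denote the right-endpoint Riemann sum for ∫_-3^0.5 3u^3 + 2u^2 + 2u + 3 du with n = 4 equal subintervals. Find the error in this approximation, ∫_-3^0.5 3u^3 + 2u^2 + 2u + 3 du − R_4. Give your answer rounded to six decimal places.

Exact integral: ∫_-3^0.5 f(u) du ≈ -40.86979167.
R_4 ≈ -13.99316406.
Error ≈ -40.86979167 − (-13.99316406) ≈ -26.876628.

-26.876628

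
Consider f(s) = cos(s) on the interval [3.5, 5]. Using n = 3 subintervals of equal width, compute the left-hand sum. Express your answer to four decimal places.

-0.9004

Δs = (5 − 3.5)/3 = 0.5.
Left endpoints: 3.5, 4, 4.5.
f(3.5) ≈ -0.9365, f(4) ≈ -0.6536, f(4.5) ≈ -0.2108.
Sum = Δs · [f(3.5) + f(4) + f(4.5)].
Sum ≈ -0.9004.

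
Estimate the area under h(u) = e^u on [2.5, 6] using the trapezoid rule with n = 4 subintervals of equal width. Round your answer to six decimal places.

Δu = (6 − 2.5)/4 = 0.875.
h(2.5) ≈ 12.182494, h(3.375) ≈ 29.224284, h(4.25) ≈ 70.105412, h(5.125) ≈ 168.174142, h(6) ≈ 403.428793.
T_4 = (Δu/2)·[h(u_0) + 2h(u_1) + 2h(u_2) + 2h(u_3) + h(u_4)].
Sum ≈ 415.895796.

415.895796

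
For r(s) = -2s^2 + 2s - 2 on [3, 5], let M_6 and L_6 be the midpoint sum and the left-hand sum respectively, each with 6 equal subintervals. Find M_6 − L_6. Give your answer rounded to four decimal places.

M_6 ≈ -53.296296.
L_6 ≈ -48.740741.
M_6 − L_6 ≈ -4.5556.

-4.5556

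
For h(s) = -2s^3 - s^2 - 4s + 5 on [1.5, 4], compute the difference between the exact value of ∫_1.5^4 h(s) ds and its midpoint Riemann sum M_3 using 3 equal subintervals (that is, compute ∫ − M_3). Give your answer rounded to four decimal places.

-2.5318

Exact integral: ∫_1.5^4 h(s) ds ≈ -160.677083.
M_3 ≈ -158.145255.
Error ≈ -160.677083 − (-158.145255) ≈ -2.5318.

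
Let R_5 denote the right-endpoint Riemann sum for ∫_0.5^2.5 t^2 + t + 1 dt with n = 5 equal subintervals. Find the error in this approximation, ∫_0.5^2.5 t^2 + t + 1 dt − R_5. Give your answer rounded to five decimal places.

-1.65333

Exact integral: ∫_0.5^2.5 f(t) dt ≈ 10.1666667.
R_5 = 11.82.
Error ≈ 10.1666667 − 11.82 ≈ -1.65333.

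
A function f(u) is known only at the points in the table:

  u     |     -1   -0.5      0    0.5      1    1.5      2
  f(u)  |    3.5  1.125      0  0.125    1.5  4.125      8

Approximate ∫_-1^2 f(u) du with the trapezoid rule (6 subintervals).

6.3125

Δu = 0.5.
T_6 = (0.5/2)·[3.5 + 2·1.125 + 2·0 + 2·0.125 + 2·1.5 + 2·4.125 + 8] = 6.3125.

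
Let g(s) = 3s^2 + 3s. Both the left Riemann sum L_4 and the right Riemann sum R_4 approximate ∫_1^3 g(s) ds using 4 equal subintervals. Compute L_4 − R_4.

L_4 = 30.75.
R_4 = 45.75.
L_4 − R_4 = -15.

-15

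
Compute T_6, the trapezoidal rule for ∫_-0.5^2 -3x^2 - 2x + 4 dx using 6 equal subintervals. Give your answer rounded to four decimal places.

-2.0920

Δx = (2 − (-0.5))/6 = 5/12.
f(-0.5) = 4.25, f(-1/12) = 199/48, f(1/3) = 3, f(0.75) = 0.8125, f(7/6) = -29/12, f(19/12) = -6.6875, f(2) = -12.
T_6 = (Δx/2)·[f(x_0) + 2f(x_1) + ... + 2f(x_{5}) + f(x_6)].
Sum ≈ -2.0920.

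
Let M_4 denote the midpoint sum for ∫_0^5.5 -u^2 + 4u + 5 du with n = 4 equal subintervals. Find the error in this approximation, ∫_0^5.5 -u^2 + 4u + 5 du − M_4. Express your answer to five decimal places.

-0.86654

Exact integral: ∫_0^5.5 f(u) du ≈ 32.5416667.
M_4 ≈ 33.4082031.
Error ≈ 32.5416667 − 33.4082031 ≈ -0.86654.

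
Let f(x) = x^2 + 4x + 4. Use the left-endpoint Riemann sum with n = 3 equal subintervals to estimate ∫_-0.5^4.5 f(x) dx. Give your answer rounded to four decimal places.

Δx = (4.5 − (-0.5))/3 = 5/3.
Left endpoints: -0.5, 7/6, 17/6.
f(-0.5) = 2.25, f(7/6) = 361/36, f(17/6) = 841/36.
Sum = Δx · [f(-0.5) + f(7/6) + f(17/6)].
Sum ≈ 59.3981.

59.3981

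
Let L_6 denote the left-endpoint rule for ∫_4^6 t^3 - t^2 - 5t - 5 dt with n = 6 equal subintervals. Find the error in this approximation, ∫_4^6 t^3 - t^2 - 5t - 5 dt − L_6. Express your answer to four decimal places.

19.8148

Exact integral: ∫_4^6 f(t) dt ≈ 149.333333.
L_6 ≈ 129.518519.
Error ≈ 149.333333 − 129.518519 ≈ 19.8148.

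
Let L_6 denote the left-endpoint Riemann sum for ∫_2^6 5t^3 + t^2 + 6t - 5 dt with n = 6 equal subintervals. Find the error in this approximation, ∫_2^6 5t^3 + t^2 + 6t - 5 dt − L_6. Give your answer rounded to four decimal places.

347.2593

Exact integral: ∫_2^6 f(t) dt ≈ 1745.333333.
L_6 ≈ 1398.074074.
Error ≈ 1745.333333 − 1398.074074 ≈ 347.2593.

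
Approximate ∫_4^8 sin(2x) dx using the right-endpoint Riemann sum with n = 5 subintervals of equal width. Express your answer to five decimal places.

-0.19539

Δx = (8 − 4)/5 = 0.8.
Right endpoints: 4.8, 5.6, 6.4, 7.2, 8.
f(4.8) ≈ -0.17433, f(5.6) ≈ -0.97918, f(6.4) ≈ 0.23151, f(7.2) ≈ 0.96566, f(8) ≈ -0.28790.
Sum = Δx · [f(4.8) + f(5.6) + f(6.4) + f(7.2) + f(8)].
Sum ≈ -0.19539.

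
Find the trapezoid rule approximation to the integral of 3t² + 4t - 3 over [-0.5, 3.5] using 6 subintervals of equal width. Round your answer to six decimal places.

Δt = (3.5 − (-0.5))/6 = 2/3.
f(-0.5) = -4.25, f(1/6) = -2.25, f(5/6) = 29/12, f(1.5) = 9.75, f(13/6) = 19.75, f(17/6) = 389/12, f(3.5) = 47.75.
T_6 = (Δt/2)·[f(t_0) + 2f(t_1) + ... + 2f(t_{5}) + f(t_6)].
Sum ≈ 55.888889.

55.888889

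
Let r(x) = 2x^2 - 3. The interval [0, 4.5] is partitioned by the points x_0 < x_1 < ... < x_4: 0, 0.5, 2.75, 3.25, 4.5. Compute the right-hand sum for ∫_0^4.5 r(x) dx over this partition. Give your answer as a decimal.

81.96875

Subinterval widths: 0.5, 2.25, 0.5, 1.25.
Right endpoints: 0.5, 2.75, 3.25, 4.5.
r(0.5) = -2.5, r(2.75) = 12.125, r(3.25) = 18.125, r(4.5) = 37.5.
Sum = Σ Δx_i · r(x_i).
Sum = 81.96875.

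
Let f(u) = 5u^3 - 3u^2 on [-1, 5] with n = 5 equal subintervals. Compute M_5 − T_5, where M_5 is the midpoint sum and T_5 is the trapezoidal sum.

-58.32

M_5 = 634.56.
T_5 = 692.88.
M_5 − T_5 = -58.32.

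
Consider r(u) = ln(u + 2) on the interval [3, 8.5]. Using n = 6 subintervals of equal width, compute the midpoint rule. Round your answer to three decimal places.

Δu = (8.5 − 3)/6 = 11/12.
Midpoints: 83/24, 4.375, 127/24, 149/24, 7.125, 193/24.
r(83/24) ≈ 1.697, r(4.375) ≈ 1.852, r(127/24) ≈ 1.987, r(149/24) ≈ 2.105, r(7.125) ≈ 2.211, r(193/24) ≈ 2.307.
Sum = Δu · [r(83/24) + r(4.375) + r(127/24) + ...].
Sum ≈ 11.146.

11.146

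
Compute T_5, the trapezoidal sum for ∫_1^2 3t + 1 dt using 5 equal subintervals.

5.5

Δt = (2 − 1)/5 = 0.2.
f(1) = 4, f(1.2) = 4.6, f(1.4) = 5.2, f(1.6) = 5.8, f(1.8) = 6.4, f(2) = 7.
T_5 = (Δt/2)·[f(t_0) + 2f(t_1) + ... + 2f(t_{4}) + f(t_5)].
Sum = 5.5.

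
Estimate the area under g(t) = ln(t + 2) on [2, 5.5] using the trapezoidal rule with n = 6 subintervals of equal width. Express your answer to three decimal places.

6.063

Δt = (5.5 − 2)/6 = 7/12.
g(2) ≈ 1.386, g(31/12) ≈ 1.522, g(19/6) ≈ 1.642, g(3.75) ≈ 1.749, g(13/3) ≈ 1.846, g(59/12) ≈ 1.934, g(5.5) ≈ 2.015.
T_6 = (Δt/2)·[g(t_0) + 2g(t_1) + ... + 2g(t_{5}) + g(t_6)].
Sum ≈ 6.063.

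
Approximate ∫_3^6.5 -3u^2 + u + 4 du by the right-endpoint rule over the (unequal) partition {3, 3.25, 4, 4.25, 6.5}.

Subinterval widths: 0.25, 0.75, 0.25, 2.25.
Right endpoints: 3.25, 4, 4.25, 6.5.
f(3.25) = -24.4375, f(4) = -40, f(4.25) = -45.9375, f(6.5) = -116.25.
Sum = Σ Δu_i · f(u_i).
Sum = -309.15625.

-309.15625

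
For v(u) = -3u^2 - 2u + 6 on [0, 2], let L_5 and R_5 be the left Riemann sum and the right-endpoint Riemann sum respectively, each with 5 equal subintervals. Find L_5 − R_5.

6.4

L_5 = 3.04.
R_5 = -3.36.
L_5 − R_5 = 6.4.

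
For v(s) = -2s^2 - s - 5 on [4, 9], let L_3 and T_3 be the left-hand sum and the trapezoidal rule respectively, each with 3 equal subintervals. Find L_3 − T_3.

L_3 ≈ -392.9629630.
T_3 ≈ -505.4629630.
L_3 − T_3 = 112.5.

112.5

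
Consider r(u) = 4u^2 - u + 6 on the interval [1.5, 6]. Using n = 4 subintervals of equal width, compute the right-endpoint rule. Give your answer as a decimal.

370.828125

Δu = (6 − 1.5)/4 = 1.125.
Right endpoints: 2.625, 3.75, 4.875, 6.
r(2.625) = 30.9375, r(3.75) = 58.5, r(4.875) = 96.1875, r(6) = 144.
Sum = Δu · [r(2.625) + r(3.75) + r(4.875) + r(6)].
Sum = 370.828125.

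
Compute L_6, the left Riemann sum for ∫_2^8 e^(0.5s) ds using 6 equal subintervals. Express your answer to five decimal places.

79.97251

Δs = (8 − 2)/6 = 1.
Left endpoints: 2, 3, 4, 5, 6, 7.
f(2) ≈ 2.71828, f(3) ≈ 4.48169, f(4) ≈ 7.38906, f(5) ≈ 12.18249, f(6) ≈ 20.08554, f(7) ≈ 33.11545.
Sum = Δs · [f(2) + f(3) + f(4) + ...].
Sum ≈ 79.97251.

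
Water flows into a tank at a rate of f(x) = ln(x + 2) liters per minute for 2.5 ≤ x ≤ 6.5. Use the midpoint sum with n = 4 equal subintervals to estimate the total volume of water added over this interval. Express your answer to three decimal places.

Δx = (6.5 − 2.5)/4 = 1.
Midpoints: 3, 4, 5, 6.
f(3) ≈ 1.609, f(4) ≈ 1.792, f(5) ≈ 1.946, f(6) ≈ 2.079.
Sum = Δx · [f(3) + f(4) + f(5) + f(6)].
Sum ≈ 7.427.

7.427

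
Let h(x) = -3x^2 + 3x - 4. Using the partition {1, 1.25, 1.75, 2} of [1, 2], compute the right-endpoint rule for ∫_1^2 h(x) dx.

Subinterval widths: 0.25, 0.5, 0.25.
Right endpoints: 1.25, 1.75, 2.
h(1.25) = -4.9375, h(1.75) = -7.9375, h(2) = -10.
Sum = Σ Δx_i · h(x_i).
Sum = -7.703125.

-7.703125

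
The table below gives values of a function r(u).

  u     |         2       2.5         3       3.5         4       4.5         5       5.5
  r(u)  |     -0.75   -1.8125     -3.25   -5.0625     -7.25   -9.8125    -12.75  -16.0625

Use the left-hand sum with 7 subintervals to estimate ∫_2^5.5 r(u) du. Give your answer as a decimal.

-20.34375

Δu = 0.5.
Sum = 0.5·[(-0.75) + (-1.8125) + (-3.25) + (-5.0625) + (-7.25) + (-9.8125) + (-12.75)] = -20.34375.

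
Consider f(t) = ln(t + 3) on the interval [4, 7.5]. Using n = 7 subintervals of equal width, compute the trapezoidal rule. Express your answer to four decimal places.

7.5671

Δt = (7.5 − 4)/7 = 0.5.
f(4) ≈ 1.9459, f(4.5) ≈ 2.0149, f(5) ≈ 2.0794, f(5.5) ≈ 2.1401, f(6) ≈ 2.1972, f(6.5) ≈ 2.2513, f(7) ≈ 2.3026, f(7.5) ≈ 2.3514.
T_7 = (Δt/2)·[f(t_0) + 2f(t_1) + ... + 2f(t_{6}) + f(t_7)].
Sum ≈ 7.5671.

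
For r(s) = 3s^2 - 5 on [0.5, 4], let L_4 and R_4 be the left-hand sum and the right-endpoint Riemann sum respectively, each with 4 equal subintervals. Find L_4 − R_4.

L_4 = 27.04296875.
R_4 = 68.38671875.
L_4 − R_4 = -41.34375.

-41.34375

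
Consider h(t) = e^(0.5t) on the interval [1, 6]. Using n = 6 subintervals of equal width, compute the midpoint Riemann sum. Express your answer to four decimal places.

Δt = (6 − 1)/6 = 5/6.
Midpoints: 17/12, 2.25, 37/12, 47/12, 4.75, 67/12.
h(17/12) ≈ 2.0306, h(2.25) ≈ 3.0802, h(37/12) ≈ 4.6724, h(47/12) ≈ 7.0875, h(4.75) ≈ 10.7510, h(67/12) ≈ 16.3082.
Sum = Δt · [h(17/12) + h(2.25) + h(37/12) + ...].
Sum ≈ 36.6082.

36.6082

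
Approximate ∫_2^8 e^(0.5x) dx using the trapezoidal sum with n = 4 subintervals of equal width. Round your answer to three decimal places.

108.578

Δx = (8 − 2)/4 = 1.5.
f(2) ≈ 2.718, f(3.5) ≈ 5.755, f(5) ≈ 12.182, f(6.5) ≈ 25.790, f(8) ≈ 54.598.
T_4 = (Δx/2)·[f(x_0) + 2f(x_1) + 2f(x_2) + 2f(x_3) + f(x_4)].
Sum ≈ 108.578.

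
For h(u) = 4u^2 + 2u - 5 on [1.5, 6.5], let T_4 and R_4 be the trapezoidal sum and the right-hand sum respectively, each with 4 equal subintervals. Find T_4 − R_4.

T_4 = 381.875.
R_4 = 488.125.
T_4 − R_4 = -106.25.

-106.25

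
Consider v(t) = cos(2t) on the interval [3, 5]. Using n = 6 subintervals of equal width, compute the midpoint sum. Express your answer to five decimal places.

Δt = (5 − 3)/6 = 1/3.
Midpoints: 19/6, 3.5, 23/6, 25/6, 4.5, 29/6.
v(19/6) ≈ 0.99874, v(3.5) ≈ 0.75390, v(23/6) ≈ 0.18622, v(25/6) ≈ -0.46120, v(4.5) ≈ -0.91113, v(29/6) ≈ -0.97089.
Sum = Δt · [v(19/6) + v(3.5) + v(23/6) + ...].
Sum ≈ -0.13478.

-0.13478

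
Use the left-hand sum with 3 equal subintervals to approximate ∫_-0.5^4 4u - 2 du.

9

Δu = (4 − (-0.5))/3 = 1.5.
Left endpoints: -0.5, 1, 2.5.
f(-0.5) = -4, f(1) = 2, f(2.5) = 8.
Sum = Δu · [f(-0.5) + f(1) + f(2.5)].
Sum = 9.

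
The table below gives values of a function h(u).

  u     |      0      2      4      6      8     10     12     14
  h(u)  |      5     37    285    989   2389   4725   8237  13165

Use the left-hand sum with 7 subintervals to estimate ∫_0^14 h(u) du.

33334

Δu = 2.
Sum = 2·[5 + 37 + 285 + 989 + 2389 + 4725 + 8237] = 33334.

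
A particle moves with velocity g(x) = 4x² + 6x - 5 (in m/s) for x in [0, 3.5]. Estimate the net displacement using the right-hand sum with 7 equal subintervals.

94.5

Δx = (3.5 − 0)/7 = 0.5.
Right endpoints: 0.5, 1, 1.5, 2, 2.5, 3, 3.5.
g(0.5) = -1, g(1) = 5, g(1.5) = 13, g(2) = 23, g(2.5) = 35, g(3) = 49, g(3.5) = 65.
Sum = Δx · [g(0.5) + g(1) + g(1.5) + ...].
Sum = 94.5.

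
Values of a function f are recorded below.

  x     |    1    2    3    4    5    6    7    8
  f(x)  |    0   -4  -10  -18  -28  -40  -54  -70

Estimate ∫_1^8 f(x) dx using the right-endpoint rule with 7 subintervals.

Δx = 1.
Sum = 1·[(-4) + (-10) + (-18) + (-28) + (-40) + (-54) + (-70)] = -224.

-224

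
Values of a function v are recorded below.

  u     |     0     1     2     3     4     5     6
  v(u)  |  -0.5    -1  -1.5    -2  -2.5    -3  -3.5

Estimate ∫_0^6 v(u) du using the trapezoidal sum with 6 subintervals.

-12

Δu = 1.
T_6 = (1/2)·[(-0.5) + 2·(-1) + 2·(-1.5) + 2·(-2) + 2·(-2.5) + 2·(-3) + (-3.5)] = -12.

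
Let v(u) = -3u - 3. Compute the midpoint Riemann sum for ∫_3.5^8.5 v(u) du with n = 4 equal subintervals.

Δu = (8.5 − 3.5)/4 = 1.25.
Midpoints: 4.125, 5.375, 6.625, 7.875.
v(4.125) = -15.375, v(5.375) = -19.125, v(6.625) = -22.875, v(7.875) = -26.625.
Sum = Δu · [v(4.125) + v(5.375) + v(6.625) + v(7.875)].
Sum = -105.

-105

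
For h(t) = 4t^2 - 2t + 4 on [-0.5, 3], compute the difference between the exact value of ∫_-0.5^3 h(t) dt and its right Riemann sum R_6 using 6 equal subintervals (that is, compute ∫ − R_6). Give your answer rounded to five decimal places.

Exact integral: ∫_-0.5^3 h(t) dt ≈ 41.4166667.
R_6 ≈ 50.3773148.
Error ≈ 41.4166667 − 50.3773148 ≈ -8.96065.

-8.96065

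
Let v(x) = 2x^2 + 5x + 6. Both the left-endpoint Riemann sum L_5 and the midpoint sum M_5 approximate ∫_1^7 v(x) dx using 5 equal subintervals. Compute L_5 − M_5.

-71.28

L_5 = 311.28.
M_5 = 382.56.
L_5 − M_5 = -71.28.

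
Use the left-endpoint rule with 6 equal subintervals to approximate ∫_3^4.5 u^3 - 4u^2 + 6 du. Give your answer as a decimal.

3.48828125

Δu = (4.5 − 3)/6 = 0.25.
Left endpoints: 3, 3.25, 3.5, 3.75, 4, 4.25.
f(3) = -3, f(3.25) = -1.921875, f(3.5) = -0.125, f(3.75) = 2.484375, f(4) = 6, f(4.25) = 10.515625.
Sum = Δu · [f(3) + f(3.25) + f(3.5) + ...].
Sum = 3.48828125.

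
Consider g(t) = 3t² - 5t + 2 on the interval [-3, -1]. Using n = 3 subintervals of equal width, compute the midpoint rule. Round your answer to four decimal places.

Δt = (-1 − (-3))/3 = 2/3.
Midpoints: -8/3, -2, -4/3.
g(-8/3) = 110/3, g(-2) = 24, g(-4/3) = 14.
Sum = Δt · [g(-8/3) + g(-2) + g(-4/3)].
Sum ≈ 49.7778.

49.7778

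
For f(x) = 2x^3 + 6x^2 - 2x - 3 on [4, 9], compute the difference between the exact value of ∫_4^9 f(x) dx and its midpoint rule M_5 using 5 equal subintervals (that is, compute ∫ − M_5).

18.75

Exact integral: ∫_4^9 f(x) dx = 4402.5.
M_5 = 4383.75.
Error = 4402.5 − 4383.75 = 18.75.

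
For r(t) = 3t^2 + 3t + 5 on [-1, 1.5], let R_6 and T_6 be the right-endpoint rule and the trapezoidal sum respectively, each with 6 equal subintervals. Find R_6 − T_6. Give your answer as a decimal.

R_6 ≈ 21.3107639.
T_6 ≈ 18.9670139.
R_6 − T_6 = 2.34375.

2.34375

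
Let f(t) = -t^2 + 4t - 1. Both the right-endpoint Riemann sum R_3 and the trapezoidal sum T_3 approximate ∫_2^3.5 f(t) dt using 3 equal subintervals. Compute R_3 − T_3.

R_3 = 2.75.
T_3 = 3.3125.
R_3 − T_3 = -0.5625.

-0.5625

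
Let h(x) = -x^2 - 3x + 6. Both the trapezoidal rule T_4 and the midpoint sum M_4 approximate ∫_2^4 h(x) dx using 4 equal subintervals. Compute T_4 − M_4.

-0.125

T_4 = -24.75.
M_4 = -24.625.
T_4 − M_4 = -0.125.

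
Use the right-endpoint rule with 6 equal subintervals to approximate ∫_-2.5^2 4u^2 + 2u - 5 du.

Δu = (2 − (-2.5))/6 = 0.75.
Right endpoints: -1.75, -1, -0.25, 0.5, 1.25, 2.
f(-1.75) = 3.75, f(-1) = -3, f(-0.25) = -5.25, f(0.5) = -3, f(1.25) = 3.75, f(2) = 15.
Sum = Δu · [f(-1.75) + f(-1) + f(-0.25) + ...].
Sum = 8.4375.

8.4375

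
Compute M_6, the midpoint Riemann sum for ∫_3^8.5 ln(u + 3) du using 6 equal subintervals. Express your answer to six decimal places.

11.839218

Δu = (8.5 − 3)/6 = 11/12.
Midpoints: 83/24, 4.375, 127/24, 149/24, 7.125, 193/24.
f(83/24) ≈ 1.865371, f(4.375) ≈ 1.998096, f(127/24) ≈ 2.115251, f(149/24) ≈ 2.220109, f(7.125) ≈ 2.315008, f(193/24) ≈ 2.401676.
Sum = Δu · [f(83/24) + f(4.375) + f(127/24) + ...].
Sum ≈ 11.839218.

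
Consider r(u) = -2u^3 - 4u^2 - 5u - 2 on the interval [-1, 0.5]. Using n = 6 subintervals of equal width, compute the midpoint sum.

-2.13671875

Δu = (0.5 − (-1))/6 = 0.25.
Midpoints: -0.875, -0.625, -0.375, -0.125, 0.125, 0.375.
r(-0.875) = 0.65234375, r(-0.625) = 0.05078125, r(-0.375) = -0.58203125, r(-0.125) = -1.43359375, r(0.125) = -2.69140625, r(0.375) = -4.54296875.
Sum = Δu · [r(-0.875) + r(-0.625) + r(-0.375) + ...].
Sum = -2.13671875.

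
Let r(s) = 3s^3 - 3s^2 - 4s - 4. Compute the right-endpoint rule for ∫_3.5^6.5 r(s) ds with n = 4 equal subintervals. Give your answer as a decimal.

1156.78125

Δs = (6.5 − 3.5)/4 = 0.75.
Right endpoints: 4.25, 5, 5.75, 6.5.
r(4.25) = 155.109375, r(5) = 276, r(5.75) = 444.140625, r(6.5) = 667.125.
Sum = Δs · [r(4.25) + r(5) + r(5.75) + r(6.5)].
Sum = 1156.78125.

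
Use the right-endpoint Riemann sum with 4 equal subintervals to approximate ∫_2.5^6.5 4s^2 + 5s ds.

Δs = (6.5 − 2.5)/4 = 1.
Right endpoints: 3.5, 4.5, 5.5, 6.5.
f(3.5) = 66.5, f(4.5) = 103.5, f(5.5) = 148.5, f(6.5) = 201.5.
Sum = Δs · [f(3.5) + f(4.5) + f(5.5) + f(6.5)].
Sum = 520.

520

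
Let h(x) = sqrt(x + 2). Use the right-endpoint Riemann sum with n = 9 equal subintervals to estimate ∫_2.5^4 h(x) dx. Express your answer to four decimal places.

Δx = (4 − 2.5)/9 = 1/6.
Right endpoints: 8/3, 17/6, 3, 19/6, 10/3, 3.5, 11/3, 23/6, 4.
h(8/3) ≈ 2.1602, h(17/6) ≈ 2.1985, h(3) ≈ 2.2361, h(19/6) ≈ 2.2730, h(10/3) ≈ 2.3094, h(3.5) ≈ 2.3452, h(11/3) ≈ 2.3805, h(23/6) ≈ 2.4152, h(4) ≈ 2.4495.
Sum = Δx · [h(8/3) + h(17/6) + h(3) + ...].
Sum ≈ 3.4613.

3.4613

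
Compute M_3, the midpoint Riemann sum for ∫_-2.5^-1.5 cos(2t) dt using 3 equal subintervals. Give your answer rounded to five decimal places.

-0.56034

Δt = (-1.5 − (-2.5))/3 = 1/3.
Midpoints: -7/3, -2, -5/3.
f(-7/3) ≈ -0.04571, f(-2) ≈ -0.65364, f(-5/3) ≈ -0.98167.
Sum = Δt · [f(-7/3) + f(-2) + f(-5/3)].
Sum ≈ -0.56034.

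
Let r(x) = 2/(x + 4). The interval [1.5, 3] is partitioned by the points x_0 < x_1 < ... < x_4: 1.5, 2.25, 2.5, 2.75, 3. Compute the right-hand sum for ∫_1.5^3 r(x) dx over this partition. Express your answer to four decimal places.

0.4624

Subinterval widths: 0.75, 0.25, 0.25, 0.25.
Right endpoints: 2.25, 2.5, 2.75, 3.
r(2.25) = 0.32, r(2.5) = 4/13, r(2.75) = 8/27, r(3) = 2/7.
Sum = Σ Δx_i · r(x_i).
Sum ≈ 0.4624.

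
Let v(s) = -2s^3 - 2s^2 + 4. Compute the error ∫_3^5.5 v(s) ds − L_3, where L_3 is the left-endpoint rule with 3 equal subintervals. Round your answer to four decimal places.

Exact integral: ∫_3^5.5 v(s) ds ≈ -499.947917.
L_3 ≈ -374.050926.
Error ≈ -499.947917 − (-374.050926) ≈ -125.8970.

-125.8970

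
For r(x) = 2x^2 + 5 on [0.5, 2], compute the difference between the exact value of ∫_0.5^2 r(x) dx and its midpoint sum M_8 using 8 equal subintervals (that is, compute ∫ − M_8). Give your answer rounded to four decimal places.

Exact integral: ∫_0.5^2 r(x) dx = 12.75.
M_8 ≈ 12.741211.
Error ≈ 12.75 − 12.741211 ≈ 0.0088.

0.0088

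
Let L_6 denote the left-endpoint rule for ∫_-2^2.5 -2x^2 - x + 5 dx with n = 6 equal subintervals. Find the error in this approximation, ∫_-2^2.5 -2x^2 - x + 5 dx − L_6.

Exact integral: ∫_-2^2.5 f(x) dx = 5.625.
L_6 = 8.15625.
Error = 5.625 − 8.15625 = -2.53125.

-2.53125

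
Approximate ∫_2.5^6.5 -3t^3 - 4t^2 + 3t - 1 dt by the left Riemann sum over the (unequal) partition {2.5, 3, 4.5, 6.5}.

Subinterval widths: 0.5, 1.5, 2.
Left endpoints: 2.5, 3, 4.5.
f(2.5) = -65.375, f(3) = -109, f(4.5) = -341.875.
Sum = Σ Δt_i · f(t_i).
Sum = -879.9375.

-879.9375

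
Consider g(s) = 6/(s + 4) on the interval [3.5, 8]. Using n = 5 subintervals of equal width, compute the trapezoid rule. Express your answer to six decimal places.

2.824401

Δs = (8 − 3.5)/5 = 0.9.
g(3.5) = 0.8, g(4.4) = 5/7, g(5.3) = 20/31, g(6.2) = 10/17, g(7.1) = 20/37, g(8) = 0.5.
T_5 = (Δs/2)·[g(s_0) + 2g(s_1) + ... + 2g(s_{4}) + g(s_5)].
Sum ≈ 2.824401.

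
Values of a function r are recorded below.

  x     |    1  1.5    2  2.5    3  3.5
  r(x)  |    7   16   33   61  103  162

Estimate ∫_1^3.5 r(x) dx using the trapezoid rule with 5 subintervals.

148.75

Δx = 0.5.
T_5 = (0.5/2)·[7 + 2·16 + 2·33 + 2·61 + 2·103 + 162] = 148.75.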